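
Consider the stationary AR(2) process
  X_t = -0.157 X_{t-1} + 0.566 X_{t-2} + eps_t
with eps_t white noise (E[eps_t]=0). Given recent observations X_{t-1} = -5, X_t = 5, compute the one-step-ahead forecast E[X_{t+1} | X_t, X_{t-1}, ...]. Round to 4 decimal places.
E[X_{t+1} \mid \mathcal F_t] = -3.6150

For an AR(p) model X_t = c + sum_i phi_i X_{t-i} + eps_t, the
one-step-ahead conditional mean is
  E[X_{t+1} | X_t, ...] = c + sum_i phi_i X_{t+1-i}.
Substitute known values:
  E[X_{t+1} | ...] = (-0.157) * (5) + (0.566) * (-5)
                   = -3.6150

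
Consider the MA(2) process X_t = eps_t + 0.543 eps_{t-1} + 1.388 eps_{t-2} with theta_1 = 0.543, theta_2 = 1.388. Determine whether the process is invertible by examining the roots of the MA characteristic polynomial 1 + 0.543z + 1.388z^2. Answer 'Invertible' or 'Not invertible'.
\text{Not invertible}

The MA(q) characteristic polynomial is P(z) = 1 + 0.543z + 1.388z^2.
Invertibility requires all roots to lie outside the unit circle, i.e. |z| > 1 for every root.
Set 1 + (0.543) z + (1.388) z^2 = 0, i.e. a z^2 + b z + c = 0 with a = 1.388, b = 0.543, c = 1.
Discriminant D = b^2 - 4ac = (0.543)^2 - 4*(1.388)*1 = 0.294849 - (5.552) = -5.257151.
D < 0, so the roots are the complex-conjugate pair z = (-b +/- i sqrt(-D)) / (2a) = -0.1956 +/- 0.826i.
For a conjugate pair |z|^2 = z * conj(z) = (product of roots) = c/a = 1/(1.388) = 0.720461, so |z| = sqrt(0.720461) = 0.8488 for both roots.
Moduli of all roots: 0.8488, 0.8488.
All moduli strictly greater than 1? No.
Verdict: Not invertible.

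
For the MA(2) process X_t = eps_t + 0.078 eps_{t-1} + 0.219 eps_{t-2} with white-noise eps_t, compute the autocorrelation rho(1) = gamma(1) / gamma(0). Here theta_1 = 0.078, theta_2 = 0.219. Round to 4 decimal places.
\rho(1) = 0.0902

For an MA(q) process with theta_0 = 1, the autocovariance is
  gamma(k) = sigma^2 * sum_{i=0..q-k} theta_i * theta_{i+k},
and rho(k) = gamma(k) / gamma(0). Sigma^2 cancels.
  numerator   = (1)*(0.078) + (0.078)*(0.219) = 0.095082.
  denominator = (1)^2 + (0.078)^2 + (0.219)^2 = 1.054045.
  rho(1) = 0.095082 / 1.054045 = 0.0902.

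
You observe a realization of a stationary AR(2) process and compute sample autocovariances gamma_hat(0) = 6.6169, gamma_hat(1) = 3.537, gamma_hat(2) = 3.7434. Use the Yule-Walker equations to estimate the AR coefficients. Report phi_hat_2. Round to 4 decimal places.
\hat\phi_{2} = 0.3920

The Yule-Walker equations for an AR(p) process read, in matrix form,
  Gamma_p phi = r_p,   with   (Gamma_p)_{ij} = gamma(|i - j|),
                       (r_p)_i = gamma(i),   i,j = 1..p.
Substitute the sample gammas (Toeplitz matrix and right-hand side of size 2):
  Gamma_p = [[6.6169, 3.537], [3.537, 6.6169]]
  r_p     = [3.537, 3.7434]
Written out:
  6.6169 phi_1 + 3.537 phi_2 = 3.537
  3.537 phi_1 + 6.6169 phi_2 = 3.7434
Solve by Cramer's rule:
  det = gamma(0)^2 - gamma(1)^2 = (6.6169)^2 - (3.537)^2 = 43.78336561 - 12.510369 = 31.27299661
  phi_hat_1 = [gamma(1) gamma(0) - gamma(1) gamma(2)] / det = [(3.537)(6.6169) - (3.537)(3.7434)] / 31.27299661 = 10.1635695 / 31.27299661 = 0.325
  phi_hat_2 = [gamma(0) gamma(2) - gamma(1)^2] / det = [(6.6169)(3.7434) - (3.537)^2] / 31.27299661 = 12.25933446 / 31.27299661 = 0.392
So phi_hat = [0.3250, 0.3920].
Therefore phi_hat_2 = 0.3920.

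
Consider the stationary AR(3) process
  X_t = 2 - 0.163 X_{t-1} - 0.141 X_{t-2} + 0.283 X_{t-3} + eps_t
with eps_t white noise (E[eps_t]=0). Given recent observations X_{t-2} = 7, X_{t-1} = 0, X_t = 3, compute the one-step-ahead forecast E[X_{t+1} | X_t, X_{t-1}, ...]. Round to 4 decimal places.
E[X_{t+1} \mid \mathcal F_t] = 3.4920

For an AR(p) model X_t = c + sum_i phi_i X_{t-i} + eps_t, the
one-step-ahead conditional mean is
  E[X_{t+1} | X_t, ...] = c + sum_i phi_i X_{t+1-i}.
Substitute known values:
  E[X_{t+1} | ...] = 2 + (-0.163) * (3) + (-0.141) * (0) + (0.283) * (7)
                   = 3.4920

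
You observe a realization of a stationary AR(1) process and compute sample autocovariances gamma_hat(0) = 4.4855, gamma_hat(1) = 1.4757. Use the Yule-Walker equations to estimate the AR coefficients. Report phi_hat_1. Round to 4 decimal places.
\hat\phi_{1} = 0.3290

The Yule-Walker equations for an AR(p) process read, in matrix form,
  Gamma_p phi = r_p,   with   (Gamma_p)_{ij} = gamma(|i - j|),
                       (r_p)_i = gamma(i),   i,j = 1..p.
Substitute the sample gammas (Toeplitz matrix and right-hand side of size 1):
  Gamma_p = [[4.4855]]
  r_p     = [1.4757]
With p = 1 this is the single equation gamma(0) phi_1 = gamma(1):
  phi_hat_1 = gamma(1) / gamma(0) = 1.4757 / 4.4855 = 0.3290.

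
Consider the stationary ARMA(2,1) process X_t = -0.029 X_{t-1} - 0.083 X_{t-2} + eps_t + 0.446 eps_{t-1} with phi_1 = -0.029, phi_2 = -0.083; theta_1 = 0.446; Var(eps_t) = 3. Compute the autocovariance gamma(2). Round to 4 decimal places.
\gamma(2) = -0.3279

Multiply the model equation by X_{t-k} and take expectations. With theta_0 = psi_0 = 1 and psi_j the MA(infinity) weights, this gives
  gamma(k) - sum_i phi_i gamma(k-i) = c_k,
  c_k = sigma^2 * sum_{j=k..q} theta_j psi_{j-k}   (c_k = 0 for k > q),
using gamma(-m) = gamma(m).
psi-weights needed (psi_j = theta_j + sum_i phi_i psi_{j-i}):
  psi_1 = theta_1 + phi_1 = 0.446 + (-0.029) = 0.417
Right-hand sides:
  c_0 = sigma^2 (1 + theta_1 psi_1) = 3 * (1 + (0.446)(0.417)) = 3 * 1.185982 = 3.557946
  c_1 = sigma^2 theta_1 = 3 * (0.446) = 1.338
  c_2 = 0
Equations for k = 0, 1, 2 (AR order 2, c_2 = 0):
  (E0) gamma(0) = phi_1 gamma(1) + phi_2 gamma(2) + c_0
  (E1) gamma(1) = phi_1 gamma(0) + phi_2 gamma(1) + c_1
  (E2) gamma(2) = phi_1 gamma(1) + phi_2 gamma(0)
From (E1): gamma(1) = A gamma(0) + B with
  A = phi_1 / (1 - phi_2) = -0.029 / 1.083 = -0.026777,   B = c_1 / (1 - phi_2) = 1.338 / 1.083 = 1.235457.
Insert (E2) into (E0): gamma(0) (1 - phi_2^2) = phi_1 (1 + phi_2) gamma(1) + c_0.
  phi_1 (1 + phi_2) = (-0.029)(0.917) = -0.026593,   1 - phi_2^2 = 0.993111.
Replace gamma(1) by A gamma(0) + B and collect gamma(0):
  gamma(0) [0.993111 - (-0.026593)(-0.026777)] = (-0.026593)(1.235457) + 3.557946
  gamma(0) * 0.992399 = 3.525091
  gamma(0) = 3.525091 / 0.992399 = 3.552091.
  gamma(1) = A gamma(0) + B = (-0.026777)(3.552091) + (1.235457) = 1.140341.
  gamma(2) = phi_1 gamma(1) + phi_2 gamma(0) = (-0.029)(1.140341) + (-0.083)(3.552091) = -0.327893.
Therefore gamma(2) = -0.3279 (to 4 decimal places).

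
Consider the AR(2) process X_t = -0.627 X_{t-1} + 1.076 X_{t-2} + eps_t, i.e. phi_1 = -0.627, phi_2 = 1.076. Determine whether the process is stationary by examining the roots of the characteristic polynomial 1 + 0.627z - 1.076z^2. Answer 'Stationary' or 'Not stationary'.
\text{Not stationary}

The AR(p) characteristic polynomial is P(z) = 1 + 0.627z - 1.076z^2.
Stationarity requires all roots to lie outside the unit circle, i.e. |z| > 1 for every root.
Set 1 + (0.627) z + (-1.076) z^2 = 0, i.e. a z^2 + b z + c = 0 with a = -1.076, b = 0.627, c = 1.
Discriminant D = b^2 - 4ac = (0.627)^2 - 4*(-1.076)*1 = 0.393129 - (-4.304) = 4.697129.
D >= 0, so the roots are real: z = (-b +/- sqrt(D)) / (2a) = (-0.627 +/- 2.167286) / (-2.152).
  z_1 = (-0.627 + 2.167286) / (-2.152) = -0.7157,   |z_1| = 0.7157.
  z_2 = (-0.627 - 2.167286) / (-2.152) = 1.2985,   |z_2| = 1.2985.
Moduli of all roots: 0.7157, 1.2985.
All moduli strictly greater than 1? No.
Verdict: Not stationary.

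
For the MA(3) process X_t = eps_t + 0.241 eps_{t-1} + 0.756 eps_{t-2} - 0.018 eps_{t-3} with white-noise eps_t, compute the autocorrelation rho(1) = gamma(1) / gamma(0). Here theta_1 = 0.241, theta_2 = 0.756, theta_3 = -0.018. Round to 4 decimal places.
\rho(1) = 0.2513

For an MA(q) process with theta_0 = 1, the autocovariance is
  gamma(k) = sigma^2 * sum_{i=0..q-k} theta_i * theta_{i+k},
and rho(k) = gamma(k) / gamma(0). Sigma^2 cancels.
  numerator   = (1)*(0.241) + (0.241)*(0.756) + (0.756)*(-0.018) = 0.409588.
  denominator = (1)^2 + (0.241)^2 + (0.756)^2 + (-0.018)^2 = 1.629941.
  rho(1) = 0.409588 / 1.629941 = 0.2513.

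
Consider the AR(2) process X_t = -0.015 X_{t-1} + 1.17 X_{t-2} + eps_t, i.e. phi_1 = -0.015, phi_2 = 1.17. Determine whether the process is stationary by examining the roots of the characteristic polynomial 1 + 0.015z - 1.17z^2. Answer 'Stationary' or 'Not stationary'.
\text{Not stationary}

The AR(p) characteristic polynomial is P(z) = 1 + 0.015z - 1.17z^2.
Stationarity requires all roots to lie outside the unit circle, i.e. |z| > 1 for every root.
Set 1 + (0.015) z + (-1.17) z^2 = 0, i.e. a z^2 + b z + c = 0 with a = -1.17, b = 0.015, c = 1.
Discriminant D = b^2 - 4ac = (0.015)^2 - 4*(-1.17)*1 = 0.000225 - (-4.68) = 4.680225.
D >= 0, so the roots are real: z = (-b +/- sqrt(D)) / (2a) = (-0.015 +/- 2.163383) / (-2.34).
  z_1 = (-0.015 + 2.163383) / (-2.34) = -0.9181,   |z_1| = 0.9181.
  z_2 = (-0.015 - 2.163383) / (-2.34) = 0.9309,   |z_2| = 0.9309.
Moduli of all roots: 0.9181, 0.9309.
All moduli strictly greater than 1? No.
Verdict: Not stationary.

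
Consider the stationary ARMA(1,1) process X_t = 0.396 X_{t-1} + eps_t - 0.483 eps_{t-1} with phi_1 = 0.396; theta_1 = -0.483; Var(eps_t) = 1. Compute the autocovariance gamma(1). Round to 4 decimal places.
\gamma(1) = -0.0834

Multiply the model equation by X_{t-k} and take expectations. With theta_0 = psi_0 = 1 and psi_j the MA(infinity) weights, this gives
  gamma(k) - sum_i phi_i gamma(k-i) = c_k,
  c_k = sigma^2 * sum_{j=k..q} theta_j psi_{j-k}   (c_k = 0 for k > q),
using gamma(-m) = gamma(m).
psi-weights needed (psi_j = theta_j + sum_i phi_i psi_{j-i}):
  psi_1 = theta_1 + phi_1 = -0.483 + (0.396) = -0.087
Right-hand sides:
  c_0 = sigma^2 (1 + theta_1 psi_1) = 1 * (1 + (-0.483)(-0.087)) = 1 * 1.042021 = 1.042021
  c_1 = sigma^2 theta_1 = 1 * (-0.483) = -0.483
  c_2 = 0
Equations for k = 0 and k = 1 (AR order 1):
  gamma(0) = phi_1 gamma(1) + c_0
  gamma(1) = phi_1 gamma(0) + c_1
Substituting the second into the first: gamma(0) (1 - phi_1^2) = c_0 + phi_1 c_1, so
  gamma(0) = (c_0 + phi_1 c_1) / (1 - phi_1^2) = (1.042021 + (0.396)(-0.483)) / (1 - (0.396)^2) = 0.850753 / 0.843184 = 1.008977.
  gamma(1) = phi_1 gamma(0) + c_1 = (0.396)(1.008977) + (-0.483) = -0.083445.
Therefore gamma(1) = -0.0834 (to 4 decimal places).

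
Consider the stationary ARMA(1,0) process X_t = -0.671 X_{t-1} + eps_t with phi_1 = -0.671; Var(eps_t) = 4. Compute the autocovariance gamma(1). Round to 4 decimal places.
\gamma(1) = -4.8821

Multiply the model equation by X_{t-k} and take expectations. With theta_0 = psi_0 = 1 and psi_j the MA(infinity) weights, this gives
  gamma(k) - sum_i phi_i gamma(k-i) = c_k,
  c_k = sigma^2 * sum_{j=k..q} theta_j psi_{j-k}   (c_k = 0 for k > q),
using gamma(-m) = gamma(m).
Pure AR (q = 0): c_0 = sigma^2 = 4, c_k = 0 for k >= 1.
Equations for k = 0 and k = 1 (AR order 1):
  gamma(0) = phi_1 gamma(1) + c_0
  gamma(1) = phi_1 gamma(0) + c_1
Substituting the second into the first: gamma(0) (1 - phi_1^2) = c_0 + phi_1 c_1, so
  gamma(0) = c_0 / (1 - phi_1^2) = 4 / (1 - (-0.671)^2) = 4 / 0.549759 = 7.275915.
  gamma(1) = phi_1 gamma(0) = (-0.671)(7.275915) = -4.882139.
Therefore gamma(1) = -4.8821 (to 4 decimal places).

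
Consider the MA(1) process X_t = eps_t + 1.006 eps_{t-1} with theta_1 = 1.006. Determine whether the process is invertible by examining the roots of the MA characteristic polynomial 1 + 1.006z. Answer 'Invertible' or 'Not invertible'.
\text{Not invertible}

The MA(q) characteristic polynomial is P(z) = 1 + 1.006z.
Invertibility requires all roots to lie outside the unit circle, i.e. |z| > 1 for every root.
This is linear in z: 1 + (1.006) z = 0  =>  z = -1/(1.006) = -0.994036,  |z| = 0.994036.
Moduli of all roots: 0.9940.
All moduli strictly greater than 1? No.
Verdict: Not invertible.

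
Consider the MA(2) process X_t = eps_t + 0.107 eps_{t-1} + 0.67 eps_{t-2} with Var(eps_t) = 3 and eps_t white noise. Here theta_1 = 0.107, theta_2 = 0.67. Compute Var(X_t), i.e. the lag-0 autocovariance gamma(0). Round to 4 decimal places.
\gamma(0) = 4.3810

For an MA(q) process X_t = eps_t + sum_i theta_i eps_{t-i} with
Var(eps_t) = sigma^2, the variance is
  gamma(0) = sigma^2 * (1 + sum_i theta_i^2).
  sum_i theta_i^2 = (0.107)^2 + (0.67)^2 = 0.011449 + 0.4489 = 0.460349.
  gamma(0) = 3 * (1 + 0.460349) = 3 * 1.460349 = 4.381047, which rounds to 4.3810.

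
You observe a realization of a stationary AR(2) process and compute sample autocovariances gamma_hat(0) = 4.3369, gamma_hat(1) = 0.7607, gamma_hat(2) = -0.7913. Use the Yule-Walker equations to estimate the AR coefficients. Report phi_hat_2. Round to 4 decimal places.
\hat\phi_{2} = -0.2200

The Yule-Walker equations for an AR(p) process read, in matrix form,
  Gamma_p phi = r_p,   with   (Gamma_p)_{ij} = gamma(|i - j|),
                       (r_p)_i = gamma(i),   i,j = 1..p.
Substitute the sample gammas (Toeplitz matrix and right-hand side of size 2):
  Gamma_p = [[4.3369, 0.7607], [0.7607, 4.3369]]
  r_p     = [0.7607, -0.7913]
Written out:
  4.3369 phi_1 + 0.7607 phi_2 = 0.7607
  0.7607 phi_1 + 4.3369 phi_2 = -0.7913
Solve by Cramer's rule:
  det = gamma(0)^2 - gamma(1)^2 = (4.3369)^2 - (0.7607)^2 = 18.80870161 - 0.57866449 = 18.23003712
  phi_hat_1 = [gamma(1) gamma(0) - gamma(1) gamma(2)] / det = [(0.7607)(4.3369) - (0.7607)(-0.7913)] / 18.23003712 = 3.90102174 / 18.23003712 = 0.214
  phi_hat_2 = [gamma(0) gamma(2) - gamma(1)^2] / det = [(4.3369)(-0.7913) - (0.7607)^2] / 18.23003712 = -4.01045346 / 18.23003712 = -0.22
So phi_hat = [0.2140, -0.2200].
Therefore phi_hat_2 = -0.2200.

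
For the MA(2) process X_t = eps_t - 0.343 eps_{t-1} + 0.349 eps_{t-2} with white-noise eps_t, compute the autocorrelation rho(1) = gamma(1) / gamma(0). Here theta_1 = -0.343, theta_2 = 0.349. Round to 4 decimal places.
\rho(1) = -0.3733

For an MA(q) process with theta_0 = 1, the autocovariance is
  gamma(k) = sigma^2 * sum_{i=0..q-k} theta_i * theta_{i+k},
and rho(k) = gamma(k) / gamma(0). Sigma^2 cancels.
  numerator   = (1)*(-0.343) + (-0.343)*(0.349) = -0.462707.
  denominator = (1)^2 + (-0.343)^2 + (0.349)^2 = 1.23945.
  rho(1) = -0.462707 / 1.23945 = -0.3733.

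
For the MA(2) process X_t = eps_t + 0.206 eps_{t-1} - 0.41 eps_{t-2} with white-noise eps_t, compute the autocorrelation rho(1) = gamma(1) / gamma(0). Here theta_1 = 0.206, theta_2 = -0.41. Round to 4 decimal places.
\rho(1) = 0.1004

For an MA(q) process with theta_0 = 1, the autocovariance is
  gamma(k) = sigma^2 * sum_{i=0..q-k} theta_i * theta_{i+k},
and rho(k) = gamma(k) / gamma(0). Sigma^2 cancels.
  numerator   = (1)*(0.206) + (0.206)*(-0.41) = 0.12154.
  denominator = (1)^2 + (0.206)^2 + (-0.41)^2 = 1.210536.
  rho(1) = 0.12154 / 1.210536 = 0.1004.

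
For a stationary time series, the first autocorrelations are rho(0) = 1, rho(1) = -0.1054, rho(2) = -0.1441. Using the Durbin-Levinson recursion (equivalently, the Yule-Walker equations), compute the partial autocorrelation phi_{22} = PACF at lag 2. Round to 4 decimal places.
\phi_{22} = -0.1570

The PACF at lag k is phi_{kk}, the last component of the solution
to the Yule-Walker system G_k phi = r_k where
  (G_k)_{ij} = rho(|i - j|), (r_k)_i = rho(i), i,j = 1..k.
Equivalently, Durbin-Levinson gives phi_{kk} iteratively:
  phi_{11} = rho(1)
  phi_{kk} = [rho(k) - sum_{j=1..k-1} phi_{k-1,j} rho(k-j)]
            / [1 - sum_{j=1..k-1} phi_{k-1,j} rho(j)],
  phi_{k,j} = phi_{k-1,j} - phi_{kk} phi_{k-1,k-j},  j = 1..k-1.
Step k = 1:
  phi_11 = rho(1) = -0.1054.
Step k = 2:
  phi_22 = [rho(2) - phi_11 rho(1)] / [1 - phi_11 rho(1)] = [-0.1441 - (-0.1054)(-0.1054)] / [1 - (-0.1054)(-0.1054)]
         = -0.15520916 / 0.98889084 = -0.157.
Therefore phi_{22} = -0.1570.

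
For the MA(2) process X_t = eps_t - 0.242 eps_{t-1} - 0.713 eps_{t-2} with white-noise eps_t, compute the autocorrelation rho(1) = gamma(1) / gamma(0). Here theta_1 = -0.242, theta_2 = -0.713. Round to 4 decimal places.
\rho(1) = -0.0443

For an MA(q) process with theta_0 = 1, the autocovariance is
  gamma(k) = sigma^2 * sum_{i=0..q-k} theta_i * theta_{i+k},
and rho(k) = gamma(k) / gamma(0). Sigma^2 cancels.
  numerator   = (1)*(-0.242) + (-0.242)*(-0.713) = -0.069454.
  denominator = (1)^2 + (-0.242)^2 + (-0.713)^2 = 1.566933.
  rho(1) = -0.069454 / 1.566933 = -0.0443.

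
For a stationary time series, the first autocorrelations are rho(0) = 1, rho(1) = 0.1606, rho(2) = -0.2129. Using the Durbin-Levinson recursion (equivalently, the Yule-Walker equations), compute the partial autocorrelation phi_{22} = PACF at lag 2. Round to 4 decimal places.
\phi_{22} = -0.2450

The PACF at lag k is phi_{kk}, the last component of the solution
to the Yule-Walker system G_k phi = r_k where
  (G_k)_{ij} = rho(|i - j|), (r_k)_i = rho(i), i,j = 1..k.
Equivalently, Durbin-Levinson gives phi_{kk} iteratively:
  phi_{11} = rho(1)
  phi_{kk} = [rho(k) - sum_{j=1..k-1} phi_{k-1,j} rho(k-j)]
            / [1 - sum_{j=1..k-1} phi_{k-1,j} rho(j)],
  phi_{k,j} = phi_{k-1,j} - phi_{kk} phi_{k-1,k-j},  j = 1..k-1.
Step k = 1:
  phi_11 = rho(1) = 0.1606.
Step k = 2:
  phi_22 = [rho(2) - phi_11 rho(1)] / [1 - phi_11 rho(1)] = [-0.2129 - (0.1606)(0.1606)] / [1 - (0.1606)(0.1606)]
         = -0.23869236 / 0.97420764 = -0.245.
Therefore phi_{22} = -0.2450.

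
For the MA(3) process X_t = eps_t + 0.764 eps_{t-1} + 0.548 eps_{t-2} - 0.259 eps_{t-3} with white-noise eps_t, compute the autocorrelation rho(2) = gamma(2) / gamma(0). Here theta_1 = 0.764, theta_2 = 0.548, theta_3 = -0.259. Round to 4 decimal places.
\rho(2) = 0.1795

For an MA(q) process with theta_0 = 1, the autocovariance is
  gamma(k) = sigma^2 * sum_{i=0..q-k} theta_i * theta_{i+k},
and rho(k) = gamma(k) / gamma(0). Sigma^2 cancels.
  numerator   = (1)*(0.548) + (0.764)*(-0.259) = 0.350124.
  denominator = (1)^2 + (0.764)^2 + (0.548)^2 + (-0.259)^2 = 1.951081.
  rho(2) = 0.350124 / 1.951081 = 0.1795.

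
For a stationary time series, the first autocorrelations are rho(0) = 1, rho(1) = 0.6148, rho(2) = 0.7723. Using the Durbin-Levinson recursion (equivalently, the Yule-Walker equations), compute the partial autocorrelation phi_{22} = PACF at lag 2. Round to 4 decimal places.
\phi_{22} = 0.6339

The PACF at lag k is phi_{kk}, the last component of the solution
to the Yule-Walker system G_k phi = r_k where
  (G_k)_{ij} = rho(|i - j|), (r_k)_i = rho(i), i,j = 1..k.
Equivalently, Durbin-Levinson gives phi_{kk} iteratively:
  phi_{11} = rho(1)
  phi_{kk} = [rho(k) - sum_{j=1..k-1} phi_{k-1,j} rho(k-j)]
            / [1 - sum_{j=1..k-1} phi_{k-1,j} rho(j)],
  phi_{k,j} = phi_{k-1,j} - phi_{kk} phi_{k-1,k-j},  j = 1..k-1.
Step k = 1:
  phi_11 = rho(1) = 0.6148.
Step k = 2:
  phi_22 = [rho(2) - phi_11 rho(1)] / [1 - phi_11 rho(1)] = [0.7723 - (0.6148)(0.6148)] / [1 - (0.6148)(0.6148)]
         = 0.39432096 / 0.62202096 = 0.6339.
Therefore phi_{22} = 0.6339.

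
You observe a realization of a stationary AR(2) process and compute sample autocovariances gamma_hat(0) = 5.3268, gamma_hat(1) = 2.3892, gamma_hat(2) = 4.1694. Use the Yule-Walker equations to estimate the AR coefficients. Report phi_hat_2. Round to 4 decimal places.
\hat\phi_{2} = 0.7280

The Yule-Walker equations for an AR(p) process read, in matrix form,
  Gamma_p phi = r_p,   with   (Gamma_p)_{ij} = gamma(|i - j|),
                       (r_p)_i = gamma(i),   i,j = 1..p.
Substitute the sample gammas (Toeplitz matrix and right-hand side of size 2):
  Gamma_p = [[5.3268, 2.3892], [2.3892, 5.3268]]
  r_p     = [2.3892, 4.1694]
Written out:
  5.3268 phi_1 + 2.3892 phi_2 = 2.3892
  2.3892 phi_1 + 5.3268 phi_2 = 4.1694
Solve by Cramer's rule:
  det = gamma(0)^2 - gamma(1)^2 = (5.3268)^2 - (2.3892)^2 = 28.37479824 - 5.70827664 = 22.6665216
  phi_hat_1 = [gamma(1) gamma(0) - gamma(1) gamma(2)] / det = [(2.3892)(5.3268) - (2.3892)(4.1694)] / 22.6665216 = 2.76526008 / 22.6665216 = 0.122
  phi_hat_2 = [gamma(0) gamma(2) - gamma(1)^2] / det = [(5.3268)(4.1694) - (2.3892)^2] / 22.6665216 = 16.50128328 / 22.6665216 = 0.728
So phi_hat = [0.1220, 0.7280].
Therefore phi_hat_2 = 0.7280.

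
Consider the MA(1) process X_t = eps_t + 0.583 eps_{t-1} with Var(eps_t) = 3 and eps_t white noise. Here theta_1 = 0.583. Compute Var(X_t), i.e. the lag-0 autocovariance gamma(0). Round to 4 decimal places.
\gamma(0) = 4.0197

For an MA(q) process X_t = eps_t + sum_i theta_i eps_{t-i} with
Var(eps_t) = sigma^2, the variance is
  gamma(0) = sigma^2 * (1 + sum_i theta_i^2).
  sum_i theta_i^2 = (0.583)^2 = 0.339889.
  gamma(0) = 3 * (1 + 0.339889) = 3 * 1.339889 = 4.019667, which rounds to 4.0197.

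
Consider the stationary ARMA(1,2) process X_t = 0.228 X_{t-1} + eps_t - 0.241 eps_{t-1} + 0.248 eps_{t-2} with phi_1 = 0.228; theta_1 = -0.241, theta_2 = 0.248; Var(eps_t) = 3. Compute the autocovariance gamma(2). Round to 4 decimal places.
\gamma(2) = 0.7428

Multiply the model equation by X_{t-k} and take expectations. With theta_0 = psi_0 = 1 and psi_j the MA(infinity) weights, this gives
  gamma(k) - sum_i phi_i gamma(k-i) = c_k,
  c_k = sigma^2 * sum_{j=k..q} theta_j psi_{j-k}   (c_k = 0 for k > q),
using gamma(-m) = gamma(m).
psi-weights needed (psi_j = theta_j + sum_i phi_i psi_{j-i}):
  psi_1 = theta_1 + phi_1 = -0.241 + (0.228) = -0.013
  psi_2 = theta_2 + phi_1 psi_1 = 0.248 + (0.228)(-0.013) = 0.245036
Right-hand sides:
  c_0 = sigma^2 (1 + theta_1 psi_1 + theta_2 psi_2) = 3 * (1 + (-0.241)(-0.013) + (0.248)(0.245036)) = 3 * 1.063902 = 3.191706
  c_1 = sigma^2 (theta_1 + theta_2 psi_1) = 3 * (-0.241 + (0.248)(-0.013)) = -0.732672
  c_2 = sigma^2 theta_2 = 3 * (0.248) = 0.744
Equations for k = 0 and k = 1 (AR order 1):
  gamma(0) = phi_1 gamma(1) + c_0
  gamma(1) = phi_1 gamma(0) + c_1
Substituting the second into the first: gamma(0) (1 - phi_1^2) = c_0 + phi_1 c_1, so
  gamma(0) = (c_0 + phi_1 c_1) / (1 - phi_1^2) = (3.191706 + (0.228)(-0.732672)) / (1 - (0.228)^2) = 3.024657 / 0.948016 = 3.190512.
  gamma(1) = phi_1 gamma(0) + c_1 = (0.228)(3.190512) + (-0.732672) = -0.005235.
For k = 2: gamma(2) = phi_1 gamma(1) + c_2
  = (0.228)(-0.005235) + (0.744) = 0.742806.
Therefore gamma(2) = 0.7428 (to 4 decimal places).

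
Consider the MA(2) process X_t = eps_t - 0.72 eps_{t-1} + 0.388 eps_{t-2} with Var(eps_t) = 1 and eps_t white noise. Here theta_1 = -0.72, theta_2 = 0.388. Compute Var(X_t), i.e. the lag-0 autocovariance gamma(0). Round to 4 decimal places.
\gamma(0) = 1.6689

For an MA(q) process X_t = eps_t + sum_i theta_i eps_{t-i} with
Var(eps_t) = sigma^2, the variance is
  gamma(0) = sigma^2 * (1 + sum_i theta_i^2).
  sum_i theta_i^2 = (-0.72)^2 + (0.388)^2 = 0.5184 + 0.150544 = 0.668944.
  gamma(0) = 1 * (1 + 0.668944) = 1 * 1.668944 = 1.668944, which rounds to 1.6689.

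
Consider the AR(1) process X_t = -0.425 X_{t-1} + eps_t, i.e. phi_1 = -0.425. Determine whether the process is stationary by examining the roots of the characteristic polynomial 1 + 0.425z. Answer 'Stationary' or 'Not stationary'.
\text{Stationary}

The AR(p) characteristic polynomial is P(z) = 1 + 0.425z.
Stationarity requires all roots to lie outside the unit circle, i.e. |z| > 1 for every root.
This is linear in z: 1 + (0.425) z = 0  =>  z = -1/(0.425) = -2.352941,  |z| = 2.352941.
Moduli of all roots: 2.3529.
All moduli strictly greater than 1? Yes.
Verdict: Stationary.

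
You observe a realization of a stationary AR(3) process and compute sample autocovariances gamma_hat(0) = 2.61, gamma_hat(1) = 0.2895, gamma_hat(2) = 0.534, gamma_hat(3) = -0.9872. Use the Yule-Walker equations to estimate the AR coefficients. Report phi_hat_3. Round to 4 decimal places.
\hat\phi_{3} = -0.4400

The Yule-Walker equations for an AR(p) process read, in matrix form,
  Gamma_p phi = r_p,   with   (Gamma_p)_{ij} = gamma(|i - j|),
                       (r_p)_i = gamma(i),   i,j = 1..p.
Substitute the sample gammas (Toeplitz matrix and right-hand side of size 3):
  Gamma_p = [[2.61, 0.2895, 0.534], [0.2895, 2.61, 0.2895], [0.534, 0.2895, 2.61]]
  r_p     = [0.2895, 0.534, -0.9872]
Written out (R1..R3):
  (R1) 2.61 phi_1 + 0.2895 phi_2 + 0.534 phi_3 = 0.2895
  (R2) 0.2895 phi_1 + 2.61 phi_2 + 0.2895 phi_3 = 0.534
  (R3) 0.534 phi_1 + 0.2895 phi_2 + 2.61 phi_3 = -0.9872
Gaussian elimination:
  R2 <- R2 - (0.2895/2.61) R1 = R2 - (0.11092) R1:  2.577889 phi_2 + 0.230269 phi_3 = 0.501889
  R3 <- R3 - (0.534/2.61) R1 = R3 - (0.204598) R1:  0.230269 phi_2 + 2.500745 phi_3 = -1.046431
  R3 <- R3 - (0.230269/2.577889) R2 = R3 - (0.089325) R2:  2.480176 phi_3 = -1.091262
Back-substitution:
  phi_hat_3 = -1.091262 / 2.480176 = -0.439994
  phi_hat_2 = (0.501889 - (0.230269)(-0.439994)) / 2.577889 = 0.233992
  phi_hat_1 = (0.2895 - (0.2895)(0.233992) - (0.534)(-0.439994)) / 2.61 = 0.174987
So phi_hat = [0.1750, 0.2340, -0.4400].
Therefore phi_hat_3 = -0.4400.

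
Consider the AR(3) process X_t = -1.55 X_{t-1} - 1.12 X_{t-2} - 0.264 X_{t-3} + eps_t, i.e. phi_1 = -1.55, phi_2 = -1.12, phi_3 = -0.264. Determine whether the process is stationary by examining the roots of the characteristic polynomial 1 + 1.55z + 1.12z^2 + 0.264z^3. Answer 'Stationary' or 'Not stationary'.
\text{Stationary}

The AR(p) characteristic polynomial is P(z) = 1 + 1.55z + 1.12z^2 + 0.264z^3.
Stationarity requires all roots to lie outside the unit circle, i.e. |z| > 1 for every root.
Degree 3: look for a simple real root z0 first, then factor out (1 - z/z0) and solve the remaining quadratic.
Testing z0 = -2.5: P(-2.5) = 1 + (1.55)(-2.5) + (1.12)(-2.5)^2 + (0.264)(-2.5)^3
  = 1 + (-3.875) + (7) + (-4.125) = 0.  So z_0 = -2.5 is a root, |z_0| = 2.5.
Divide out the factor (1 + 0.4 z) = (1 - z/z0) (since 1/z0 = -0.4):
  P(z) = (1 + 0.4 z)(1 + (1.15) z + (0.66) z^2)
  [check: z-coef 1.15 - (-0.4) = 1.55; z^2-coef 0.66 - (-0.4)(1.15) = 1.12; z^3-coef -(-0.4)(0.66) = 0.264.]
Remaining roots from the quadratic factor 1 + (1.15) z + (0.66) z^2:
  Set 1 + (1.15) z + (0.66) z^2 = 0, i.e. a z^2 + b z + c = 0 with a = 0.66, b = 1.15, c = 1.
  Discriminant D = b^2 - 4ac = (1.15)^2 - 4*(0.66)*1 = 1.3225 - (2.64) = -1.3175.
  D < 0, so the roots are the complex-conjugate pair z = (-b +/- i sqrt(-D)) / (2a) = -0.8712 +/- 0.8696i.
  For a conjugate pair |z|^2 = z * conj(z) = (product of roots) = c/a = 1/(0.66) = 1.515152, so |z| = sqrt(1.515152) = 1.2309 for both roots.
Moduli of all roots: 2.5000, 1.2309, 1.2309.
All moduli strictly greater than 1? Yes.
Verdict: Stationary.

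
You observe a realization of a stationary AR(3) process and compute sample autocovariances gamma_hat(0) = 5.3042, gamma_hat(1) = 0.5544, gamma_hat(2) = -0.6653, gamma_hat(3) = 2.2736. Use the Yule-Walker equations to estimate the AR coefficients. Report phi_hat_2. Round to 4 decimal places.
\hat\phi_{2} = -0.1940

The Yule-Walker equations for an AR(p) process read, in matrix form,
  Gamma_p phi = r_p,   with   (Gamma_p)_{ij} = gamma(|i - j|),
                       (r_p)_i = gamma(i),   i,j = 1..p.
Substitute the sample gammas (Toeplitz matrix and right-hand side of size 3):
  Gamma_p = [[5.3042, 0.5544, -0.6653], [0.5544, 5.3042, 0.5544], [-0.6653, 0.5544, 5.3042]]
  r_p     = [0.5544, -0.6653, 2.2736]
Written out (R1..R3):
  (R1) 5.3042 phi_1 + 0.5544 phi_2 - 0.6653 phi_3 = 0.5544
  (R2) 0.5544 phi_1 + 5.3042 phi_2 + 0.5544 phi_3 = -0.6653
  (R3) -0.6653 phi_1 + 0.5544 phi_2 + 5.3042 phi_3 = 2.2736
Gaussian elimination:
  R2 <- R2 - (0.5544/5.3042) R1 = R2 - (0.104521) R1:  5.246254 phi_2 + 0.623938 phi_3 = -0.723246
  R3 <- R3 - (-0.6653/5.3042) R1 = R3 - (-0.125429) R1:  0.623938 phi_2 + 5.220752 phi_3 = 2.343138
  R3 <- R3 - (0.623938/5.246254) R2 = R3 - (0.11893) R2:  5.146547 phi_3 = 2.429154
Back-substitution:
  phi_hat_3 = 2.429154 / 5.146547 = 0.471997
  phi_hat_2 = (-0.723246 - (0.623938)(0.471997)) / 5.246254 = -0.193994
  phi_hat_1 = (0.5544 - (0.5544)(-0.193994) - (-0.6653)(0.471997)) / 5.3042 = 0.183999
So phi_hat = [0.1840, -0.1940, 0.4720].
Therefore phi_hat_2 = -0.1940.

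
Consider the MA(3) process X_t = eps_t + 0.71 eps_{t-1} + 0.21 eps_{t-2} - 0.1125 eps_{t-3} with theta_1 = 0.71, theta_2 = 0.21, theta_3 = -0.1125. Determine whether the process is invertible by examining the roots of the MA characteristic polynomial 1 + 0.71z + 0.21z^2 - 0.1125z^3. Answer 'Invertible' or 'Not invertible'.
\text{Invertible}

The MA(q) characteristic polynomial is P(z) = 1 + 0.71z + 0.21z^2 - 0.1125z^3.
Invertibility requires all roots to lie outside the unit circle, i.e. |z| > 1 for every root.
Degree 3: look for a simple real root z0 first, then factor out (1 - z/z0) and solve the remaining quadratic.
Testing z0 = 4: P(4) = 1 + (0.71)(4) + (0.21)(4)^2 + (-0.1125)(4)^3
  = 1 + (2.84) + (3.36) + (-7.2) = 0.  So z_0 = 4 is a root, |z_0| = 4.
Divide out the factor (1 - 0.25 z) = (1 - z/z0) (since 1/z0 = 0.25):
  P(z) = (1 - 0.25 z)(1 + (0.96) z + (0.45) z^2)
  [check: z-coef 0.96 - (0.25) = 0.71; z^2-coef 0.45 - (0.25)(0.96) = 0.21; z^3-coef -(0.25)(0.45) = -0.1125.]
Remaining roots from the quadratic factor 1 + (0.96) z + (0.45) z^2:
  Set 1 + (0.96) z + (0.45) z^2 = 0, i.e. a z^2 + b z + c = 0 with a = 0.45, b = 0.96, c = 1.
  Discriminant D = b^2 - 4ac = (0.96)^2 - 4*(0.45)*1 = 0.9216 - (1.8) = -0.8784.
  D < 0, so the roots are the complex-conjugate pair z = (-b +/- i sqrt(-D)) / (2a) = -1.0667 +/- 1.0414i.
  For a conjugate pair |z|^2 = z * conj(z) = (product of roots) = c/a = 1/(0.45) = 2.222222, so |z| = sqrt(2.222222) = 1.4907 for both roots.
Moduli of all roots: 4.0000, 1.4907, 1.4907.
All moduli strictly greater than 1? Yes.
Verdict: Invertible.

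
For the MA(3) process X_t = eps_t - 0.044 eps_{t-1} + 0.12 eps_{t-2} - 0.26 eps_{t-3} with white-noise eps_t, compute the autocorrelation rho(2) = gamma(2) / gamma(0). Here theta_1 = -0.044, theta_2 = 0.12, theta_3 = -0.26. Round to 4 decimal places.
\rho(2) = 0.1213

For an MA(q) process with theta_0 = 1, the autocovariance is
  gamma(k) = sigma^2 * sum_{i=0..q-k} theta_i * theta_{i+k},
and rho(k) = gamma(k) / gamma(0). Sigma^2 cancels.
  numerator   = (1)*(0.12) + (-0.044)*(-0.26) = 0.13144.
  denominator = (1)^2 + (-0.044)^2 + (0.12)^2 + (-0.26)^2 = 1.083936.
  rho(2) = 0.13144 / 1.083936 = 0.1213.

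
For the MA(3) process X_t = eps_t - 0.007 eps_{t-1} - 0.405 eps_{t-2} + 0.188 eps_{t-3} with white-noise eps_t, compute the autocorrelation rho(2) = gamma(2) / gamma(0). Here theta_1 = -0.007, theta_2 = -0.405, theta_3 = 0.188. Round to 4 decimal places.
\rho(2) = -0.3388

For an MA(q) process with theta_0 = 1, the autocovariance is
  gamma(k) = sigma^2 * sum_{i=0..q-k} theta_i * theta_{i+k},
and rho(k) = gamma(k) / gamma(0). Sigma^2 cancels.
  numerator   = (1)*(-0.405) + (-0.007)*(0.188) = -0.406316.
  denominator = (1)^2 + (-0.007)^2 + (-0.405)^2 + (0.188)^2 = 1.199418.
  rho(2) = -0.406316 / 1.199418 = -0.3388.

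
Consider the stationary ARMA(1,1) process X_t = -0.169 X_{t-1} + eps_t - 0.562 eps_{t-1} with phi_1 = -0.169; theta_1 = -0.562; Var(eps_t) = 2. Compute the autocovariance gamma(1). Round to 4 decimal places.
\gamma(1) = -1.6479

Multiply the model equation by X_{t-k} and take expectations. With theta_0 = psi_0 = 1 and psi_j the MA(infinity) weights, this gives
  gamma(k) - sum_i phi_i gamma(k-i) = c_k,
  c_k = sigma^2 * sum_{j=k..q} theta_j psi_{j-k}   (c_k = 0 for k > q),
using gamma(-m) = gamma(m).
psi-weights needed (psi_j = theta_j + sum_i phi_i psi_{j-i}):
  psi_1 = theta_1 + phi_1 = -0.562 + (-0.169) = -0.731
Right-hand sides:
  c_0 = sigma^2 (1 + theta_1 psi_1) = 2 * (1 + (-0.562)(-0.731)) = 2 * 1.410822 = 2.821644
  c_1 = sigma^2 theta_1 = 2 * (-0.562) = -1.124
  c_2 = 0
Equations for k = 0 and k = 1 (AR order 1):
  gamma(0) = phi_1 gamma(1) + c_0
  gamma(1) = phi_1 gamma(0) + c_1
Substituting the second into the first: gamma(0) (1 - phi_1^2) = c_0 + phi_1 c_1, so
  gamma(0) = (c_0 + phi_1 c_1) / (1 - phi_1^2) = (2.821644 + (-0.169)(-1.124)) / (1 - (-0.169)^2) = 3.0116 / 0.971439 = 3.100143.
  gamma(1) = phi_1 gamma(0) + c_1 = (-0.169)(3.100143) + (-1.124) = -1.647924.
Therefore gamma(1) = -1.6479 (to 4 decimal places).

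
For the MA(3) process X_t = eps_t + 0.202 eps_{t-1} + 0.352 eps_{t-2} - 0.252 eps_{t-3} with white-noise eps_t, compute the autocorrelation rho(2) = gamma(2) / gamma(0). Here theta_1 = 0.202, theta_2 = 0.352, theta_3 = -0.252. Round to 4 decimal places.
\rho(2) = 0.2451

For an MA(q) process with theta_0 = 1, the autocovariance is
  gamma(k) = sigma^2 * sum_{i=0..q-k} theta_i * theta_{i+k},
and rho(k) = gamma(k) / gamma(0). Sigma^2 cancels.
  numerator   = (1)*(0.352) + (0.202)*(-0.252) = 0.301096.
  denominator = (1)^2 + (0.202)^2 + (0.352)^2 + (-0.252)^2 = 1.228212.
  rho(2) = 0.301096 / 1.228212 = 0.2451.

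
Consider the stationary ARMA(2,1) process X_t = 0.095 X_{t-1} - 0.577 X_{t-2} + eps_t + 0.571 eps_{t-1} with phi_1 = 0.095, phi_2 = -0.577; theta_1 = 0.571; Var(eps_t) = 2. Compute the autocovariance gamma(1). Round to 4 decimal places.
\gamma(1) = 0.9770

Multiply the model equation by X_{t-k} and take expectations. With theta_0 = psi_0 = 1 and psi_j the MA(infinity) weights, this gives
  gamma(k) - sum_i phi_i gamma(k-i) = c_k,
  c_k = sigma^2 * sum_{j=k..q} theta_j psi_{j-k}   (c_k = 0 for k > q),
using gamma(-m) = gamma(m).
psi-weights needed (psi_j = theta_j + sum_i phi_i psi_{j-i}):
  psi_1 = theta_1 + phi_1 = 0.571 + (0.095) = 0.666
Right-hand sides:
  c_0 = sigma^2 (1 + theta_1 psi_1) = 2 * (1 + (0.571)(0.666)) = 2 * 1.380286 = 2.760572
  c_1 = sigma^2 theta_1 = 2 * (0.571) = 1.142
  c_2 = 0
Equations for k = 0, 1, 2 (AR order 2, c_2 = 0):
  (E0) gamma(0) = phi_1 gamma(1) + phi_2 gamma(2) + c_0
  (E1) gamma(1) = phi_1 gamma(0) + phi_2 gamma(1) + c_1
  (E2) gamma(2) = phi_1 gamma(1) + phi_2 gamma(0)
From (E1): gamma(1) = A gamma(0) + B with
  A = phi_1 / (1 - phi_2) = 0.095 / 1.577 = 0.060241,   B = c_1 / (1 - phi_2) = 1.142 / 1.577 = 0.72416.
Insert (E2) into (E0): gamma(0) (1 - phi_2^2) = phi_1 (1 + phi_2) gamma(1) + c_0.
  phi_1 (1 + phi_2) = (0.095)(0.423) = 0.040185,   1 - phi_2^2 = 0.667071.
Replace gamma(1) by A gamma(0) + B and collect gamma(0):
  gamma(0) [0.667071 - (0.040185)(0.060241)] = (0.040185)(0.72416) + 2.760572
  gamma(0) * 0.66465 = 2.789672
  gamma(0) = 2.789672 / 0.66465 = 4.197204.
  gamma(1) = A gamma(0) + B = (0.060241)(4.197204) + (0.72416) = 0.977003.
Therefore gamma(1) = 0.9770 (to 4 decimal places).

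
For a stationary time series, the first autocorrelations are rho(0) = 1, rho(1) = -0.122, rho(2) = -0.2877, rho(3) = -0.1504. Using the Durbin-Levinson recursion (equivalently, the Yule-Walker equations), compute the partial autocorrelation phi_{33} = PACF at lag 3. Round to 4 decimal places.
\phi_{33} = -0.2620

The PACF at lag k is phi_{kk}, the last component of the solution
to the Yule-Walker system G_k phi = r_k where
  (G_k)_{ij} = rho(|i - j|), (r_k)_i = rho(i), i,j = 1..k.
Equivalently, Durbin-Levinson gives phi_{kk} iteratively:
  phi_{11} = rho(1)
  phi_{kk} = [rho(k) - sum_{j=1..k-1} phi_{k-1,j} rho(k-j)]
            / [1 - sum_{j=1..k-1} phi_{k-1,j} rho(j)],
  phi_{k,j} = phi_{k-1,j} - phi_{kk} phi_{k-1,k-j},  j = 1..k-1.
Step k = 1:
  phi_11 = rho(1) = -0.122.
Step k = 2:
  phi_22 = [rho(2) - phi_11 rho(1)] / [1 - phi_11 rho(1)] = [-0.2877 - (-0.122)(-0.122)] / [1 - (-0.122)(-0.122)]
         = -0.302584 / 0.985116 = -0.307156.
  Update: phi_21 = phi_11 - phi_22 phi_11 = -0.122 - (-0.307156)(-0.122) = -0.159473.
Step k = 3:
  phi_33 = [rho(3) - phi_21 rho(2) - phi_22 rho(1)] / [1 - phi_21 rho(1) - phi_22 rho(2)]
    numerator   = -0.1504 - (-0.159473)(-0.2877) - (-0.307156)(-0.122) = -0.23375338
    denominator = 1 - (-0.159473)(-0.122) - (-0.307156)(-0.2877) = 0.8921756
  phi_33 = -0.23375338 / 0.8921756 = -0.262.
Therefore phi_{33} = -0.2620.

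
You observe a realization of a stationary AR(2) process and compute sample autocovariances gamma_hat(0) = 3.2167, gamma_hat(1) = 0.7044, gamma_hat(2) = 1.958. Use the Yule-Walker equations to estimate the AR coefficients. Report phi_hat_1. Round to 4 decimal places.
\hat\phi_{1} = 0.0900

The Yule-Walker equations for an AR(p) process read, in matrix form,
  Gamma_p phi = r_p,   with   (Gamma_p)_{ij} = gamma(|i - j|),
                       (r_p)_i = gamma(i),   i,j = 1..p.
Substitute the sample gammas (Toeplitz matrix and right-hand side of size 2):
  Gamma_p = [[3.2167, 0.7044], [0.7044, 3.2167]]
  r_p     = [0.7044, 1.958]
Written out:
  3.2167 phi_1 + 0.7044 phi_2 = 0.7044
  0.7044 phi_1 + 3.2167 phi_2 = 1.958
Solve by Cramer's rule:
  det = gamma(0)^2 - gamma(1)^2 = (3.2167)^2 - (0.7044)^2 = 10.34715889 - 0.49617936 = 9.85097953
  phi_hat_1 = [gamma(1) gamma(0) - gamma(1) gamma(2)] / det = [(0.7044)(3.2167) - (0.7044)(1.958)] / 9.85097953 = 0.88662828 / 9.85097953 = 0.09
  phi_hat_2 = [gamma(0) gamma(2) - gamma(1)^2] / det = [(3.2167)(1.958) - (0.7044)^2] / 9.85097953 = 5.80211924 / 9.85097953 = 0.589
So phi_hat = [0.0900, 0.5890].
Therefore phi_hat_1 = 0.0900.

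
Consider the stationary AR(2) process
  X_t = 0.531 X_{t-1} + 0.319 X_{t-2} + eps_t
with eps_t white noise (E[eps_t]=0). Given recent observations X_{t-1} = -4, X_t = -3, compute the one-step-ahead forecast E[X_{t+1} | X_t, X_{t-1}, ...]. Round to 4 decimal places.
E[X_{t+1} \mid \mathcal F_t] = -2.8690

For an AR(p) model X_t = c + sum_i phi_i X_{t-i} + eps_t, the
one-step-ahead conditional mean is
  E[X_{t+1} | X_t, ...] = c + sum_i phi_i X_{t+1-i}.
Substitute known values:
  E[X_{t+1} | ...] = (0.531) * (-3) + (0.319) * (-4)
                   = -2.8690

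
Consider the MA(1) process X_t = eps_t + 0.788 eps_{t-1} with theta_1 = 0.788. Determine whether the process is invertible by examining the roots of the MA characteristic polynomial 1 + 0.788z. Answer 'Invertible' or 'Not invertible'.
\text{Invertible}

The MA(q) characteristic polynomial is P(z) = 1 + 0.788z.
Invertibility requires all roots to lie outside the unit circle, i.e. |z| > 1 for every root.
This is linear in z: 1 + (0.788) z = 0  =>  z = -1/(0.788) = -1.269036,  |z| = 1.269036.
Moduli of all roots: 1.2690.
All moduli strictly greater than 1? Yes.
Verdict: Invertible.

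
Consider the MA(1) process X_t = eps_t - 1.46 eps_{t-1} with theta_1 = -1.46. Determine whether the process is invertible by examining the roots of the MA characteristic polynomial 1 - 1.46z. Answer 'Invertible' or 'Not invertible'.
\text{Not invertible}

The MA(q) characteristic polynomial is P(z) = 1 - 1.46z.
Invertibility requires all roots to lie outside the unit circle, i.e. |z| > 1 for every root.
This is linear in z: 1 + (-1.46) z = 0  =>  z = -1/(-1.46) = 0.684932,  |z| = 0.684932.
Moduli of all roots: 0.6849.
All moduli strictly greater than 1? No.
Verdict: Not invertible.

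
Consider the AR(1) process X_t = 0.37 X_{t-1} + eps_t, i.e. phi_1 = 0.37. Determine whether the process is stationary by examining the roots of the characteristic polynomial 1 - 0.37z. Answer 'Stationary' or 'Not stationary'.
\text{Stationary}

The AR(p) characteristic polynomial is P(z) = 1 - 0.37z.
Stationarity requires all roots to lie outside the unit circle, i.e. |z| > 1 for every root.
This is linear in z: 1 + (-0.37) z = 0  =>  z = -1/(-0.37) = 2.702703,  |z| = 2.702703.
Moduli of all roots: 2.7027.
All moduli strictly greater than 1? Yes.
Verdict: Stationary.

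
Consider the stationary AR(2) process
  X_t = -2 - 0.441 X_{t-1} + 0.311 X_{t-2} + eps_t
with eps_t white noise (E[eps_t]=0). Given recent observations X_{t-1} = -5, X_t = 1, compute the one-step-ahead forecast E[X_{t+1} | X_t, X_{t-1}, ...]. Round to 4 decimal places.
E[X_{t+1} \mid \mathcal F_t] = -3.9960

For an AR(p) model X_t = c + sum_i phi_i X_{t-i} + eps_t, the
one-step-ahead conditional mean is
  E[X_{t+1} | X_t, ...] = c + sum_i phi_i X_{t+1-i}.
Substitute known values:
  E[X_{t+1} | ...] = -2 + (-0.441) * (1) + (0.311) * (-5)
                   = -3.9960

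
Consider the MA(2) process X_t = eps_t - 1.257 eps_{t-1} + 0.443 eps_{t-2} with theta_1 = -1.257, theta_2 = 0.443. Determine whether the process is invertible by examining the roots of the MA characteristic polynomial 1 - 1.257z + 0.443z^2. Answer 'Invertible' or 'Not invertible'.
\text{Invertible}

The MA(q) characteristic polynomial is P(z) = 1 - 1.257z + 0.443z^2.
Invertibility requires all roots to lie outside the unit circle, i.e. |z| > 1 for every root.
Set 1 + (-1.257) z + (0.443) z^2 = 0, i.e. a z^2 + b z + c = 0 with a = 0.443, b = -1.257, c = 1.
Discriminant D = b^2 - 4ac = (-1.257)^2 - 4*(0.443)*1 = 1.580049 - (1.772) = -0.191951.
D < 0, so the roots are the complex-conjugate pair z = (-b +/- i sqrt(-D)) / (2a) = 1.4187 +/- 0.4945i.
For a conjugate pair |z|^2 = z * conj(z) = (product of roots) = c/a = 1/(0.443) = 2.257336, so |z| = sqrt(2.257336) = 1.5024 for both roots.
Moduli of all roots: 1.5024, 1.5024.
All moduli strictly greater than 1? Yes.
Verdict: Invertible.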